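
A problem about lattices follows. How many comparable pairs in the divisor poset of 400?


A comparable pair {a,b} has a < b or b < a in the order.
Count unordered pairs where one element is strictly below the other.
Examples: {1,2}, {1,4}, {1,5}, {1,8}, ...
Total comparable pairs: 75


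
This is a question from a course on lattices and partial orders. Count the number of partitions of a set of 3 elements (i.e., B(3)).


B(n) = number of set partitions of an n-element set.
B(n) satisfies the recurrence: B(n+1) = sum_k C(n,k)*B(k).
B(3) = 5


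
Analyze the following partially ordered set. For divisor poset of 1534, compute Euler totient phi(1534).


phi(n) = n * prod_{p|n} (1 - 1/p).
Prime divisors of 1534: [2, 13, 59]
phi(1534) = 1534 * (1 - 1/2) * (1 - 1/13) * (1 - 1/59)
phi(1534) = 696


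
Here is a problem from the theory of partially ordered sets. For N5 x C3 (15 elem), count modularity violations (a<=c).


Modular law: if a <= c then a v (b ^ c) = (a v b) ^ c.
Check all triples (a,b,c) with a <= c among 15 elements.
  e.g. a=(a,0), b=(c,0), c=(b,0): lhs=(a,0) != rhs=(b,0)
  e.g. a=(a,0), b=(c,1), c=(b,0): lhs=(a,0) != rhs=(b,0)
Total violating triples: 18


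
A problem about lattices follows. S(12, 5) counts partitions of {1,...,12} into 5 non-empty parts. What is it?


S(n,k) = k*S(n-1,k) + S(n-1,k-1).
S(11,5) = 246730, S(11,4) = 145750
S(12,5) = 5*246730 + 145750 = 1233650 + 145750
S(12,5) = 1379400


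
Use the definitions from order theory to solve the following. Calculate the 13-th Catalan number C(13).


C(n) = C(2n, n) / (n+1).
C(26, 13) = 10400600
C(13) = 10400600 / 14 = 742900


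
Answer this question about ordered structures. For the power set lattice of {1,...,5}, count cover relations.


A cover relation a -< b holds when a < b with no c strictly between.
Cover relations:
  {} -< {1}
  {} -< {2}
  {} -< {3}
  {} -< {4}
  {} -< {5}
  {1} -< {1,2}
  {1} -< {1,3}
  {1} -< {1,4}
  ...72 more
Total: 80


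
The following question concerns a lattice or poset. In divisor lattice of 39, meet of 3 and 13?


In a divisor lattice, meet = gcd (greatest common divisor).
By Euclidean algorithm or factoring: gcd(3,13) = 1


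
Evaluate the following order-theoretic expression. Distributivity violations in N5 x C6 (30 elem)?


Distributive law: a ^ (b v c) = (a ^ b) v (a ^ c).
Check all 30^3 = 27000 ordered triples (a,b,c).
  e.g. a=(b,0), b=(a,0), c=(c,0): lhs=(b,0) != rhs=(a,0)
  e.g. a=(b,0), b=(a,0), c=(c,1): lhs=(b,0) != rhs=(a,0)
Total violating triples: 432


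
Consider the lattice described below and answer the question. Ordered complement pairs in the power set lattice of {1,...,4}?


Complement pair (a,b): a meet b = bottom, a join b = top.
Here: A intersect B = {} and A union B = {1,...,4}.
Pairs found: ({},{1,2,3,4}), ({1},{2,3,4}), ({2},{1,3,4}), ({3},{1,2,4}), ... (12 more)
Total ordered pairs: 16


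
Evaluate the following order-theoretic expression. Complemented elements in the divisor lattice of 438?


An element a is complemented if some b has a meet b = bottom, a join b = top.
a is complemented iff gcd(a, n/a)=1, i.e. a is a unitary divisor of 438.
Complemented elements: 1, 2, 3, 6, 73, 146, ... (2 more)
Count: 8


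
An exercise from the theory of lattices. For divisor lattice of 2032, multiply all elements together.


Divisors of 2032: [1, 2, 4, 8, 16, 127, 254, 508, 1016, 2032]
Product = n^(d(n)/2) = 2032^(10/2)
Product = 34643241239314432


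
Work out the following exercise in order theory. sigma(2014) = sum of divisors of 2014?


sigma(n) = sum of divisors.
Divisors of 2014: [1, 2, 19, 38, 53, 106, 1007, 2014]
Sum = 3240


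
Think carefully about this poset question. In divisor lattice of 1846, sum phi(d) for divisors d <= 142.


Divisors of 1846 up to 142: [1, 2, 13, 26, 71, 142]
phi values: [1, 1, 12, 12, 70, 70]
Sum = 166


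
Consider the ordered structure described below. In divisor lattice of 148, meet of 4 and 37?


In a divisor lattice, meet = gcd (greatest common divisor).
By Euclidean algorithm or factoring: gcd(4,37) = 1


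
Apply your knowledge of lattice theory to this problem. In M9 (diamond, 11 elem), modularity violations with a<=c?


Modular law: if a <= c then a v (b ^ c) = (a v b) ^ c.
Check all triples (a,b,c) with a <= c among 11 elements.
This lattice is modular (diamonds M_m and their chain-products are modular).
Total violating triples: 0


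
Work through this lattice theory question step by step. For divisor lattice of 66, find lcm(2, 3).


In a divisor lattice, join = lcm (least common multiple).
Compute lcm iteratively: start with first element, then lcm(current, next).
Elements: [2, 3]
lcm(2,3) = 6
Final lcm = 6


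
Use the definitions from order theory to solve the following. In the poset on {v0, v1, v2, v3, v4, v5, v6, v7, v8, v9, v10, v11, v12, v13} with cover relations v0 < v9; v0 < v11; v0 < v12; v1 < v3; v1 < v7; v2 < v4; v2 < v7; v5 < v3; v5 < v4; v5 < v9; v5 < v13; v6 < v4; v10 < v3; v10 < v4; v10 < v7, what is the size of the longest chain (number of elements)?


A chain is a totally ordered subset; we count the number of elements in a maximum chain.
Compute, for each element x, the size of the longest chain ending at x:
  v0: 1
  v1: 1
  v2: 1
  v5: 1
  v6: 1
  v8: 1
  ...
A maximum chain: v1 < v3
Number of elements in the longest chain: 2


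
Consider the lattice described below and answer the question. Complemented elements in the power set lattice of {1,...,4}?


An element a is complemented if some b has a meet b = bottom, a join b = top.
every subset A has complement S\A, so all elements are complemented.
Complemented elements: {}, {1}, {2}, {3}, {4}, {1,2}, ... (10 more)
Count: 16


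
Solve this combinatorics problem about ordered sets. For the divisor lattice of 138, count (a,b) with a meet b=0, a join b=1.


Complement pair (a,b): a meet b = bottom, a join b = top.
Here: gcd(a,b)=1 and lcm(a,b)=138, i.e. a*b=138 with a,b coprime.
Pairs found: (1,138), (2,69), (3,46), (6,23), ... (4 more)
Total ordered pairs: 8


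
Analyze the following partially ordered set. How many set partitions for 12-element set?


B(n) = number of set partitions of an n-element set.
B(n) satisfies the recurrence: B(n+1) = sum_k C(n,k)*B(k).
B(12) = 4213597


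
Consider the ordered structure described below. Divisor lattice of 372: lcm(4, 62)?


Join=lcm.
gcd(4,62)=2
lcm=124


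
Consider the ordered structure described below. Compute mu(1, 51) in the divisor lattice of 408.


In a divisor lattice, mu(a,b) = mu(b/a) where mu is the classical Mobius function.
b/a = 51/1 = 51
Prime factorization of 51: primes [3, 17]
51 is squarefree with 2 prime factor(s), so mu(51) = (-1)^2 = 1


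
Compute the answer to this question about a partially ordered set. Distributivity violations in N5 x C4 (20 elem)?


Distributive law: a ^ (b v c) = (a ^ b) v (a ^ c).
Check all 20^3 = 8000 ordered triples (a,b,c).
  e.g. a=(b,0), b=(a,0), c=(c,0): lhs=(b,0) != rhs=(a,0)
  e.g. a=(b,0), b=(a,0), c=(c,1): lhs=(b,0) != rhs=(a,0)
Total violating triples: 128


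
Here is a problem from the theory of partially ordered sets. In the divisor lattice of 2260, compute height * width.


Height = length of longest chain minus 1; width = size of largest antichain.
A maximum chain: 1 | 113 | 565 | 1130 | 2260  (height 4).
A maximum antichain: {4, 10, 226, 565}  (width 4).
Product = 4 * 4 = 16


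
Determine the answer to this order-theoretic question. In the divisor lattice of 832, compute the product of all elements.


Divisors of 832: [1, 2, 4, 8, 13, 16, 26, 32, 52, 64, 104, 208, 416, 832]
Product = n^(d(n)/2) = 832^(14/2)
Product = 275970896268800032768


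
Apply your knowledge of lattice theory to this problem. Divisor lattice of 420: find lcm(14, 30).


In a divisor lattice, join = lcm (least common multiple).
gcd(14,30) = 2
lcm(14,30) = 14*30/gcd = 420/2 = 210


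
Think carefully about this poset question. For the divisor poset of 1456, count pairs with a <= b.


The order relation is {(a,b) : a <= b}, reflexive so it includes (a,a).
Examples: (1,1), (1,104), (1,112), (1,13), (1,14), ...
Total ordered pairs: 135


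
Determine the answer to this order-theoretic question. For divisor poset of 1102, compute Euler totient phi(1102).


phi(n) = n * prod_{p|n} (1 - 1/p).
Prime divisors of 1102: [2, 19, 29]
phi(1102) = 1102 * (1 - 1/2) * (1 - 1/19) * (1 - 1/29)
phi(1102) = 504


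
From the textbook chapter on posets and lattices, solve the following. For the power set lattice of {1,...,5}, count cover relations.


A cover relation a -< b holds when a < b with no c strictly between.
Cover relations:
  {} -< {1}
  {} -< {2}
  {} -< {3}
  {} -< {4}
  {} -< {5}
  {1} -< {1,2}
  {1} -< {1,3}
  {1} -< {1,4}
  ...72 more
Total: 80


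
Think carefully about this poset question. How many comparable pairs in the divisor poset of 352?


A comparable pair {a,b} has a < b or b < a in the order.
Count unordered pairs where one element is strictly below the other.
Examples: {1,2}, {1,4}, {1,8}, {1,11}, ...
Total comparable pairs: 51


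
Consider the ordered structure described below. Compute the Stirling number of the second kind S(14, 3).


S(n,k) = k*S(n-1,k) + S(n-1,k-1).
S(13,3) = 261625, S(13,2) = 4095
S(14,3) = 3*261625 + 4095 = 784875 + 4095
S(14,3) = 788970


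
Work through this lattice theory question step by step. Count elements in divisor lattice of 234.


Divisors of 234: [1, 2, 3, 6, 9, 13, 18, 26, 39, 78, 117, 234]
Count: 12


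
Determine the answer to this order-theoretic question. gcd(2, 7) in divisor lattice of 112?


Meet=gcd.
gcd(2,7)=1


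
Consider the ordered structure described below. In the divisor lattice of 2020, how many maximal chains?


A maximal chain goes from the minimum element to a maximal element via cover relations.
Counting all min-to-max paths in the cover graph.
Total maximal chains: 12


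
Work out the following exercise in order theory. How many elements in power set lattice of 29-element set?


Power set = 2^n.
2^29 = 536870912


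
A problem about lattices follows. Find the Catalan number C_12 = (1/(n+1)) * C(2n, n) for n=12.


C(n) = C(2n, n) / (n+1).
C(24, 12) = 2704156
C(12) = 2704156 / 13 = 208012


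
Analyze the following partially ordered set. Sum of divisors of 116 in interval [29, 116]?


Interval [29,116] in divisors of 116: [29, 58, 116]
Sum = 203


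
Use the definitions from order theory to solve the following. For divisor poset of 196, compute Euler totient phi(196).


phi(n) = n * prod_{p|n} (1 - 1/p).
Prime divisors of 196: [2, 7]
phi(196) = 196 * (1 - 1/2) * (1 - 1/7)
phi(196) = 84


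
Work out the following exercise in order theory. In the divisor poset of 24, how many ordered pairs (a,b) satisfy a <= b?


The order relation is {(a,b) : a <= b}, reflexive so it includes (a,a).
Examples: (1,1), (1,12), (1,2), (1,24), (1,3), ...
Total ordered pairs: 30


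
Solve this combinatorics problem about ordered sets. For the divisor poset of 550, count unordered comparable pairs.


A comparable pair {a,b} has a < b or b < a in the order.
Count unordered pairs where one element is strictly below the other.
Examples: {1,2}, {1,5}, {1,10}, {1,11}, ...
Total comparable pairs: 42


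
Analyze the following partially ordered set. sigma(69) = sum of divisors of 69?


sigma(n) = sum of divisors.
Divisors of 69: [1, 3, 23, 69]
Sum = 96


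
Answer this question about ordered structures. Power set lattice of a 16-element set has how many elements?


Power set = 2^n.
2^16 = 65536


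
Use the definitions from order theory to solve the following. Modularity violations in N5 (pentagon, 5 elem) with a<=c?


Modular law: if a <= c then a v (b ^ c) = (a v b) ^ c.
Check all triples (a,b,c) with a <= c among 5 elements.
  e.g. a=a, b=c, c=b: lhs=a != rhs=b
Total violating triples: 1


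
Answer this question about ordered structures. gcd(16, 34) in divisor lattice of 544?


Meet=gcd.
gcd(16,34)=2


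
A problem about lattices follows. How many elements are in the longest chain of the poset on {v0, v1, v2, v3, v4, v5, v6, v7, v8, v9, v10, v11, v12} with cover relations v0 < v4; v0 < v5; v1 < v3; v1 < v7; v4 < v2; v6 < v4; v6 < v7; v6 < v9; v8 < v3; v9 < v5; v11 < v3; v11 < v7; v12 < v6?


A chain is a totally ordered subset; we count the number of elements in a maximum chain.
Compute, for each element x, the size of the longest chain ending at x:
  v0: 1
  v1: 1
  v8: 1
  v10: 1
  v11: 1
  v12: 1
  ...
A maximum chain: v12 < v6 < v4 < v2
Number of elements in the longest chain: 4


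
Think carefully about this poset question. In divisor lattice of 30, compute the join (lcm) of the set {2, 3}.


In a divisor lattice, join = lcm (least common multiple).
Compute lcm iteratively: start with first element, then lcm(current, next).
Elements: [2, 3]
lcm(2,3) = 6
Final lcm = 6


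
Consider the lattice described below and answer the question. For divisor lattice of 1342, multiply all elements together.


Divisors of 1342: [1, 2, 11, 22, 61, 122, 671, 1342]
Product = n^(d(n)/2) = 1342^(8/2)
Product = 3243471329296


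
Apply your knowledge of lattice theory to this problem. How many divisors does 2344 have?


Divisors of 2344: [1, 2, 4, 8, 293, 586, 1172, 2344]
Count: 8


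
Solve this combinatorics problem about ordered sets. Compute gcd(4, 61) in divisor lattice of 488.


In a divisor lattice, meet = gcd (greatest common divisor).
By Euclidean algorithm or factoring: gcd(4,61) = 1


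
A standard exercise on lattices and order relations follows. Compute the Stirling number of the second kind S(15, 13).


S(n,k) = k*S(n-1,k) + S(n-1,k-1).
S(14,13) = 91, S(14,12) = 3367
S(15,13) = 13*91 + 3367 = 1183 + 3367
S(15,13) = 4550


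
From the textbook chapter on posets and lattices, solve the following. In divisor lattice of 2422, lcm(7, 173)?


Join=lcm.
gcd(7,173)=1
lcm=1211


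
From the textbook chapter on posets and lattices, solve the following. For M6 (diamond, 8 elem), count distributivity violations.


Distributive law: a ^ (b v c) = (a ^ b) v (a ^ c).
Check all 8^3 = 512 ordered triples (a,b,c).
  e.g. a=a1, b=a2, c=a3: lhs=a1 != rhs=0
  e.g. a=a1, b=a2, c=a4: lhs=a1 != rhs=0
Total violating triples: 120


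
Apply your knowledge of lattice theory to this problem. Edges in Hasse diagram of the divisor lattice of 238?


A cover relation a -< b holds when a < b with no c strictly between.
Cover relations:
  1 -< 2
  1 -< 7
  1 -< 17
  2 -< 14
  2 -< 34
  7 -< 14
  7 -< 119
  14 -< 238
  ...4 more
Total: 12


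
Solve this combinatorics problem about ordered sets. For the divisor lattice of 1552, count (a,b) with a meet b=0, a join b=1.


Complement pair (a,b): a meet b = bottom, a join b = top.
Here: gcd(a,b)=1 and lcm(a,b)=1552, i.e. a*b=1552 with a,b coprime.
Pairs found: (1,1552), (16,97), (97,16), (1552,1)
Total ordered pairs: 4


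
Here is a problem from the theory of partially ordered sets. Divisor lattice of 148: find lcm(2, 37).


In a divisor lattice, join = lcm (least common multiple).
gcd(2,37) = 1
lcm(2,37) = 2*37/gcd = 74/1 = 74


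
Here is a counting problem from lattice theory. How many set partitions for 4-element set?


B(n) = number of set partitions of an n-element set.
B(n) satisfies the recurrence: B(n+1) = sum_k C(n,k)*B(k).
B(4) = 15


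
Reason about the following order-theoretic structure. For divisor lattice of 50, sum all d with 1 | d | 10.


Interval [1,10] in divisors of 50: [1, 2, 5, 10]
Sum = 18


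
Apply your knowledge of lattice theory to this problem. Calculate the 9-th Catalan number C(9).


C(n) = C(2n, n) / (n+1).
C(18, 9) = 48620
C(9) = 48620 / 10 = 4862


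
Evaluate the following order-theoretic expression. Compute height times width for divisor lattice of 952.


Height = length of longest chain minus 1; width = size of largest antichain.
A maximum chain: 1 | 17 | 119 | 238 | 476 | 952  (height 5).
A maximum antichain: {4, 14, 34, 119}  (width 4).
Product = 5 * 4 = 20


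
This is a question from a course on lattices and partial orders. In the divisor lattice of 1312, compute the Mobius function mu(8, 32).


In a divisor lattice, mu(a,b) = mu(b/a) where mu is the classical Mobius function.
b/a = 32/8 = 4
Prime factorization of 4: primes [2]
4 is not squarefree, so mu(4) = 0


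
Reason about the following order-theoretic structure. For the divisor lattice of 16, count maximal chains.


A maximal chain goes from the minimum element to a maximal element via cover relations.
Counting all min-to-max paths in the cover graph.
Total maximal chains: 1


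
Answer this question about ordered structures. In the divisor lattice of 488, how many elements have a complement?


An element a is complemented if some b has a meet b = bottom, a join b = top.
a is complemented iff gcd(a, n/a)=1, i.e. a is a unitary divisor of 488.
Complemented elements: 1, 8, 61, 488
Count: 4


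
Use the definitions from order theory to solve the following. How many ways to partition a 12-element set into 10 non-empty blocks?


S(n,k) = k*S(n-1,k) + S(n-1,k-1).
S(11,10) = 55, S(11,9) = 1155
S(12,10) = 10*55 + 1155 = 550 + 1155
S(12,10) = 1705


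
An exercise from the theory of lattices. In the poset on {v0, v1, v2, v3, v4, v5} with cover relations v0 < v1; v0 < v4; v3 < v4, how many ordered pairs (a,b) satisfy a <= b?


The order relation is {(a,b) : a <= b}, reflexive so it includes (a,a).
Examples: (v0,v0), (v0,v1), (v0,v4), (v1,v1), (v2,v2), ...
Total ordered pairs: 9


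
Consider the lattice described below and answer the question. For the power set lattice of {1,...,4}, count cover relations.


A cover relation a -< b holds when a < b with no c strictly between.
Cover relations:
  {} -< {1}
  {} -< {2}
  {} -< {3}
  {} -< {4}
  {1} -< {1,2}
  {1} -< {1,3}
  {1} -< {1,4}
  {2} -< {1,2}
  ...24 more
Total: 32


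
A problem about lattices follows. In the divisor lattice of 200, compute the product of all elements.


Divisors of 200: [1, 2, 4, 5, 8, 10, 20, 25, 40, 50, 100, 200]
Product = n^(d(n)/2) = 200^(12/2)
Product = 64000000000000


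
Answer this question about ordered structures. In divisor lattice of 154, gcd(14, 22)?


Meet=gcd.
gcd(14,22)=2


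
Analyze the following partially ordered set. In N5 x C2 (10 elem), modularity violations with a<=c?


Modular law: if a <= c then a v (b ^ c) = (a v b) ^ c.
Check all triples (a,b,c) with a <= c among 10 elements.
  e.g. a=(a,0), b=(c,0), c=(b,0): lhs=(a,0) != rhs=(b,0)
  e.g. a=(a,0), b=(c,1), c=(b,0): lhs=(a,0) != rhs=(b,0)
Total violating triples: 6


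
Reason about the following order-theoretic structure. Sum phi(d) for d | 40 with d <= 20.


Divisors of 40 up to 20: [1, 2, 4, 5, 8, 10, 20]
phi values: [1, 1, 2, 4, 4, 4, 8]
Sum = 24


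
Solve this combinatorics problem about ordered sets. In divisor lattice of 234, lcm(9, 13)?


Join=lcm.
gcd(9,13)=1
lcm=117


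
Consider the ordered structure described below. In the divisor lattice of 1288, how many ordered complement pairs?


Complement pair (a,b): a meet b = bottom, a join b = top.
Here: gcd(a,b)=1 and lcm(a,b)=1288, i.e. a*b=1288 with a,b coprime.
Pairs found: (1,1288), (7,184), (8,161), (23,56), ... (4 more)
Total ordered pairs: 8


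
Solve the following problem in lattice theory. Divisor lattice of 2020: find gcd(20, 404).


In a divisor lattice, meet = gcd (greatest common divisor).
By Euclidean algorithm or factoring: gcd(20,404) = 4


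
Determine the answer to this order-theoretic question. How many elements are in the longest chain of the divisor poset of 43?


A chain is a totally ordered subset; we count the number of elements in a maximum chain.
Compute, for each element x, the size of the longest chain ending at x:
  1: 1
  43: 2
A maximum chain: 1 < 43
Number of elements in the longest chain: 2


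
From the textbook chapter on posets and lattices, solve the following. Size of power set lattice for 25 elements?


Power set = 2^n.
2^25 = 33554432


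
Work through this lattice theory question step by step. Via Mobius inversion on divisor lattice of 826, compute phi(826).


phi(n) = n * prod_{p|n} (1 - 1/p).
Prime divisors of 826: [2, 7, 59]
phi(826) = 826 * (1 - 1/2) * (1 - 1/7) * (1 - 1/59)
phi(826) = 348


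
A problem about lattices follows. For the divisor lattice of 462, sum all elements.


sigma(n) = sum of divisors.
Divisors of 462: [1, 2, 3, 6, 7, 11, 14, 21, 22, 33, 42, 66, 77, 154, 231, 462]
Sum = 1152


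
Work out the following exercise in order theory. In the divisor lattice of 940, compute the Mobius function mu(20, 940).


In a divisor lattice, mu(a,b) = mu(b/a) where mu is the classical Mobius function.
b/a = 940/20 = 47
Prime factorization of 47: primes [47]
47 is squarefree with 1 prime factor(s), so mu(47) = (-1)^1 = -1


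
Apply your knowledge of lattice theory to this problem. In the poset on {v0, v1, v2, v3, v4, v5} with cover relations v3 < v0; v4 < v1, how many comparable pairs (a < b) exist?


A comparable pair {a,b} has a < b or b < a in the order.
Count unordered pairs where one element is strictly below the other.
Examples: {v0,v3}, {v1,v4}
Total comparable pairs: 2


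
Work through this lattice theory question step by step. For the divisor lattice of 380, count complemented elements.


An element a is complemented if some b has a meet b = bottom, a join b = top.
a is complemented iff gcd(a, n/a)=1, i.e. a is a unitary divisor of 380.
Complemented elements: 1, 4, 5, 19, 20, 76, ... (2 more)
Count: 8


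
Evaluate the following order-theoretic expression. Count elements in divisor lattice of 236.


Divisors of 236: [1, 2, 4, 59, 118, 236]
Count: 6


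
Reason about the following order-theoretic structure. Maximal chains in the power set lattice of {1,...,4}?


A maximal chain goes from the minimum element to a maximal element via cover relations.
Counting all min-to-max paths in the cover graph.
Total maximal chains: 24


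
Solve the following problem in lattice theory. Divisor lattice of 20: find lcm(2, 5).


In a divisor lattice, join = lcm (least common multiple).
gcd(2,5) = 1
lcm(2,5) = 2*5/gcd = 10/1 = 10


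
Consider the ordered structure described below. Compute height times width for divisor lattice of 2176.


Height = length of longest chain minus 1; width = size of largest antichain.
A maximum chain: 1 | 17 | 34 | 68 | 136 | 272 | 544 | 1088 | 2176  (height 8).
A maximum antichain: {2, 17}  (width 2).
Product = 8 * 2 = 16


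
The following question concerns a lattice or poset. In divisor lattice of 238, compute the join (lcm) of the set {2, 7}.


In a divisor lattice, join = lcm (least common multiple).
Compute lcm iteratively: start with first element, then lcm(current, next).
Elements: [2, 7]
lcm(2,7) = 14
Final lcm = 14


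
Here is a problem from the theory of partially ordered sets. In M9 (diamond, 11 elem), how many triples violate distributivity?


Distributive law: a ^ (b v c) = (a ^ b) v (a ^ c).
Check all 11^3 = 1331 ordered triples (a,b,c).
  e.g. a=a1, b=a2, c=a3: lhs=a1 != rhs=0
  e.g. a=a1, b=a2, c=a4: lhs=a1 != rhs=0
Total violating triples: 504


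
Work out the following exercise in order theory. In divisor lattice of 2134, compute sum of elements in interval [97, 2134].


Interval [97,2134] in divisors of 2134: [97, 194, 1067, 2134]
Sum = 3492


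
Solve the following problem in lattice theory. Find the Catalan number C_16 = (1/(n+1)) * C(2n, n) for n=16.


C(n) = C(2n, n) / (n+1).
C(32, 16) = 601080390
C(16) = 601080390 / 17 = 35357670


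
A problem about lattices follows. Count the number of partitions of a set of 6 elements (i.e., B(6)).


B(n) = number of set partitions of an n-element set.
B(n) satisfies the recurrence: B(n+1) = sum_k C(n,k)*B(k).
B(6) = 203


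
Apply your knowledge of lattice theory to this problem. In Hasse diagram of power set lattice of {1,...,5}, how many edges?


A cover relation a -< b holds when a < b with no c strictly between.
Cover relations:
  {} -< {1}
  {} -< {2}
  {} -< {3}
  {} -< {4}
  {} -< {5}
  {1} -< {1,2}
  {1} -< {1,3}
  {1} -< {1,4}
  ...72 more
Total: 80


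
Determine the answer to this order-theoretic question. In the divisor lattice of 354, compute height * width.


Height = length of longest chain minus 1; width = size of largest antichain.
A maximum chain: 1 | 59 | 177 | 354  (height 3).
A maximum antichain: {2, 3, 59}  (width 3).
Product = 3 * 3 = 9


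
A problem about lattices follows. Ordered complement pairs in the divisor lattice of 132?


Complement pair (a,b): a meet b = bottom, a join b = top.
Here: gcd(a,b)=1 and lcm(a,b)=132, i.e. a*b=132 with a,b coprime.
Pairs found: (1,132), (3,44), (4,33), (11,12), ... (4 more)
Total ordered pairs: 8


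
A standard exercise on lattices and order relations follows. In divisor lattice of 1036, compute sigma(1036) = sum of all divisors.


sigma(n) = sum of divisors.
Divisors of 1036: [1, 2, 4, 7, 14, 28, 37, 74, 148, 259, 518, 1036]
Sum = 2128


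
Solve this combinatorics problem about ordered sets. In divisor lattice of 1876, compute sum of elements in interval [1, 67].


Interval [1,67] in divisors of 1876: [1, 67]
Sum = 68


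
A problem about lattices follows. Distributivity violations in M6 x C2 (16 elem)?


Distributive law: a ^ (b v c) = (a ^ b) v (a ^ c).
Check all 16^3 = 4096 ordered triples (a,b,c).
  e.g. a=(a1,0), b=(a2,0), c=(a3,0): lhs=(a1,0) != rhs=(0,0)
  e.g. a=(a1,0), b=(a2,0), c=(a3,1): lhs=(a1,0) != rhs=(0,0)
Total violating triples: 960


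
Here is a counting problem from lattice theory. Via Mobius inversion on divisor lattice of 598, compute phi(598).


phi(n) = n * prod_{p|n} (1 - 1/p).
Prime divisors of 598: [2, 13, 23]
phi(598) = 598 * (1 - 1/2) * (1 - 1/13) * (1 - 1/23)
phi(598) = 264


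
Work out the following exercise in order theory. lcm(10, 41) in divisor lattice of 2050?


Join=lcm.
gcd(10,41)=1
lcm=410


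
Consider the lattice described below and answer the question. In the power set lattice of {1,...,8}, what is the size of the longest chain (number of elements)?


A chain is a totally ordered subset; we count the number of elements in a maximum chain.
Compute, for each element x, the size of the longest chain ending at x:
  {}: 1
  {1}: 2
  {2}: 2
  {3}: 2
  {4}: 2
  {5}: 2
  ...
A maximum chain: {} < {1} < {1,2} < {1,2,3} < {1,2,3,4} < {1,2,3,4,5} < {1,2,3,4,5,6} < {1,2,3,4,5,6,7} < {1,2,3,4,5,6,7,8}
Number of elements in the longest chain: 9


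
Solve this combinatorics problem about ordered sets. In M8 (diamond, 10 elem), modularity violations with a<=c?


Modular law: if a <= c then a v (b ^ c) = (a v b) ^ c.
Check all triples (a,b,c) with a <= c among 10 elements.
This lattice is modular (diamonds M_m and their chain-products are modular).
Total violating triples: 0


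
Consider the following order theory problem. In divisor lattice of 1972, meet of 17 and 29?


In a divisor lattice, meet = gcd (greatest common divisor).
By Euclidean algorithm or factoring: gcd(17,29) = 1


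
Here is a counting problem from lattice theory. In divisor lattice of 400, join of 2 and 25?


In a divisor lattice, join = lcm (least common multiple).
gcd(2,25) = 1
lcm(2,25) = 2*25/gcd = 50/1 = 50


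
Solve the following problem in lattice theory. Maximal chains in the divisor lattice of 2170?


A maximal chain goes from the minimum element to a maximal element via cover relations.
Counting all min-to-max paths in the cover graph.
Total maximal chains: 24


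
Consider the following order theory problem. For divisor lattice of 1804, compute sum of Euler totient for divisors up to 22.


Divisors of 1804 up to 22: [1, 2, 4, 11, 22]
phi values: [1, 1, 2, 10, 10]
Sum = 24


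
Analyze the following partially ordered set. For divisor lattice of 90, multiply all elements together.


Divisors of 90: [1, 2, 3, 5, 6, 9, 10, 15, 18, 30, 45, 90]
Product = n^(d(n)/2) = 90^(12/2)
Product = 531441000000


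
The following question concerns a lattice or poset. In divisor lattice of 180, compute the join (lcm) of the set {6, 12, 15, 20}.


In a divisor lattice, join = lcm (least common multiple).
Compute lcm iteratively: start with first element, then lcm(current, next).
Elements: [6, 12, 15, 20]
lcm(6,12) = 12
lcm(12,15) = 60
lcm(60,20) = 60
Final lcm = 60


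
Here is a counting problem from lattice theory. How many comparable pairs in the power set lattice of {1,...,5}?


A comparable pair {a,b} has a < b or b < a in the order.
Count unordered pairs where one element is strictly below the other.
Examples: {{},{1}}, {{},{2}}, {{},{3}}, {{},{4}}, ...
Total comparable pairs: 211


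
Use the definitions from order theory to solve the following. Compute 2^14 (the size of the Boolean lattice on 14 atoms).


Power set = 2^n.
2^14 = 16384


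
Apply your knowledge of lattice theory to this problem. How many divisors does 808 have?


Divisors of 808: [1, 2, 4, 8, 101, 202, 404, 808]
Count: 8


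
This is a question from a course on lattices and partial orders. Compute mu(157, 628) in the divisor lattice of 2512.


In a divisor lattice, mu(a,b) = mu(b/a) where mu is the classical Mobius function.
b/a = 628/157 = 4
Prime factorization of 4: primes [2]
4 is not squarefree, so mu(4) = 0


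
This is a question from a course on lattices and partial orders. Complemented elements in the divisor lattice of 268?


An element a is complemented if some b has a meet b = bottom, a join b = top.
a is complemented iff gcd(a, n/a)=1, i.e. a is a unitary divisor of 268.
Complemented elements: 1, 4, 67, 268
Count: 4


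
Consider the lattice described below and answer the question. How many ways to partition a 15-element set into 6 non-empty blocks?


S(n,k) = k*S(n-1,k) + S(n-1,k-1).
S(14,6) = 63436373, S(14,5) = 40075035
S(15,6) = 6*63436373 + 40075035 = 380618238 + 40075035
S(15,6) = 420693273


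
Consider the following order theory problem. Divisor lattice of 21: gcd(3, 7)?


Meet=gcd.
gcd(3,7)=1


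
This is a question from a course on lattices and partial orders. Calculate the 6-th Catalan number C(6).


C(n) = C(2n, n) / (n+1).
C(12, 6) = 924
C(6) = 924 / 7 = 132


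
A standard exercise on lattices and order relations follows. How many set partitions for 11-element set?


B(n) = number of set partitions of an n-element set.
B(n) satisfies the recurrence: B(n+1) = sum_k C(n,k)*B(k).
B(11) = 678570


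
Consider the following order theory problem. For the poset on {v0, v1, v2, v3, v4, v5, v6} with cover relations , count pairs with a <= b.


The order relation is {(a,b) : a <= b}, reflexive so it includes (a,a).
Examples: (v0,v0), (v1,v1), (v2,v2), (v3,v3), (v4,v4), ...
Total ordered pairs: 7


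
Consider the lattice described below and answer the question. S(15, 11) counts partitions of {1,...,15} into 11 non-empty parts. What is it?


S(n,k) = k*S(n-1,k) + S(n-1,k-1).
S(14,11) = 66066, S(14,10) = 752752
S(15,11) = 11*66066 + 752752 = 726726 + 752752
S(15,11) = 1479478


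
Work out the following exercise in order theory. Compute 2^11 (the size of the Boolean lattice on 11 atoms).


Power set = 2^n.
2^11 = 2048


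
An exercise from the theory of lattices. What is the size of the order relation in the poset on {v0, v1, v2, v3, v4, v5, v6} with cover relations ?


The order relation is {(a,b) : a <= b}, reflexive so it includes (a,a).
Examples: (v0,v0), (v1,v1), (v2,v2), (v3,v3), (v4,v4), ...
Total ordered pairs: 7


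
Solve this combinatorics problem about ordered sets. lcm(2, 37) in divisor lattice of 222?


Join=lcm.
gcd(2,37)=1
lcm=74


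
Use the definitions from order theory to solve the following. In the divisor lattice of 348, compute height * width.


Height = length of longest chain minus 1; width = size of largest antichain.
A maximum chain: 1 | 29 | 87 | 174 | 348  (height 4).
A maximum antichain: {4, 6, 58, 87}  (width 4).
Product = 4 * 4 = 16


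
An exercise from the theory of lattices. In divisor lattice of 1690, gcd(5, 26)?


Meet=gcd.
gcd(5,26)=1


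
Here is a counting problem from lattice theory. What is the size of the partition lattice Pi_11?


B(n) = number of set partitions of an n-element set.
B(n) satisfies the recurrence: B(n+1) = sum_k C(n,k)*B(k).
B(11) = 678570


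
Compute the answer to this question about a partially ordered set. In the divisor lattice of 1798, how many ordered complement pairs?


Complement pair (a,b): a meet b = bottom, a join b = top.
Here: gcd(a,b)=1 and lcm(a,b)=1798, i.e. a*b=1798 with a,b coprime.
Pairs found: (1,1798), (2,899), (29,62), (31,58), ... (4 more)
Total ordered pairs: 8


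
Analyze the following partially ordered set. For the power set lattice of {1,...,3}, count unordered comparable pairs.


A comparable pair {a,b} has a < b or b < a in the order.
Count unordered pairs where one element is strictly below the other.
Examples: {{},{1}}, {{},{2}}, {{},{3}}, {{},{1,2}}, ...
Total comparable pairs: 19


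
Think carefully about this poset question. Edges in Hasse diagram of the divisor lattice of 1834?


A cover relation a -< b holds when a < b with no c strictly between.
Cover relations:
  1 -< 2
  1 -< 7
  1 -< 131
  2 -< 14
  2 -< 262
  7 -< 14
  7 -< 917
  14 -< 1834
  ...4 more
Total: 12


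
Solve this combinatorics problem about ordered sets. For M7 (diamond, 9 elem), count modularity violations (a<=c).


Modular law: if a <= c then a v (b ^ c) = (a v b) ^ c.
Check all triples (a,b,c) with a <= c among 9 elements.
This lattice is modular (diamonds M_m and their chain-products are modular).
Total violating triples: 0


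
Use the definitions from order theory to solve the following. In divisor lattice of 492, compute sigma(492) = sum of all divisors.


sigma(n) = sum of divisors.
Divisors of 492: [1, 2, 3, 4, 6, 12, 41, 82, 123, 164, 246, 492]
Sum = 1176


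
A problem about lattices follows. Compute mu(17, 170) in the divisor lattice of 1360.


In a divisor lattice, mu(a,b) = mu(b/a) where mu is the classical Mobius function.
b/a = 170/17 = 10
Prime factorization of 10: primes [2, 5]
10 is squarefree with 2 prime factor(s), so mu(10) = (-1)^2 = 1


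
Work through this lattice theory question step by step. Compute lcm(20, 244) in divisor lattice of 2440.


In a divisor lattice, join = lcm (least common multiple).
gcd(20,244) = 4
lcm(20,244) = 20*244/gcd = 4880/4 = 1220


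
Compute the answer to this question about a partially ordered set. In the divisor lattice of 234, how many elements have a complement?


An element a is complemented if some b has a meet b = bottom, a join b = top.
a is complemented iff gcd(a, n/a)=1, i.e. a is a unitary divisor of 234.
Complemented elements: 1, 2, 9, 13, 18, 26, ... (2 more)
Count: 8


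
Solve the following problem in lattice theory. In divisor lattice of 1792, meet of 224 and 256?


In a divisor lattice, meet = gcd (greatest common divisor).
By Euclidean algorithm or factoring: gcd(224,256) = 32


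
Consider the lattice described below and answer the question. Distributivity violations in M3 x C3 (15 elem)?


Distributive law: a ^ (b v c) = (a ^ b) v (a ^ c).
Check all 15^3 = 3375 ordered triples (a,b,c).
  e.g. a=(a1,0), b=(a2,0), c=(a3,0): lhs=(a1,0) != rhs=(0,0)
  e.g. a=(a1,0), b=(a2,0), c=(a3,1): lhs=(a1,0) != rhs=(0,0)
Total violating triples: 162


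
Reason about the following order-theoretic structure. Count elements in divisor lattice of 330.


Divisors of 330: [1, 2, 3, 5, 6, 10, 11, 15, 22, 30, 33, 55, 66, 110, 165, 330]
Count: 16


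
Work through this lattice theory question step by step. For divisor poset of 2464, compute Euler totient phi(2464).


phi(n) = n * prod_{p|n} (1 - 1/p).
Prime divisors of 2464: [2, 7, 11]
phi(2464) = 2464 * (1 - 1/2) * (1 - 1/7) * (1 - 1/11)
phi(2464) = 960


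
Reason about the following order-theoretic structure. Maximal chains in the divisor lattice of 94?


A maximal chain goes from the minimum element to a maximal element via cover relations.
Counting all min-to-max paths in the cover graph.
Total maximal chains: 2


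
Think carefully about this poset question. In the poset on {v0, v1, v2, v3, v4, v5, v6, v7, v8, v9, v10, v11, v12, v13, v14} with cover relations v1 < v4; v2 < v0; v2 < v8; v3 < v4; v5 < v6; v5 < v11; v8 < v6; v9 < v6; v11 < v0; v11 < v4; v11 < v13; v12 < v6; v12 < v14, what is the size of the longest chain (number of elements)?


A chain is a totally ordered subset; we count the number of elements in a maximum chain.
Compute, for each element x, the size of the longest chain ending at x:
  v1: 1
  v2: 1
  v3: 1
  v5: 1
  v7: 1
  v9: 1
  ...
A maximum chain: v5 < v11 < v0
Number of elements in the longest chain: 3


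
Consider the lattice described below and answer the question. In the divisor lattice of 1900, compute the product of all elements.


Divisors of 1900: [1, 2, 4, 5, 10, 19, 20, 25, 38, 50, 76, 95, 100, 190, 380, 475, 950, 1900]
Product = n^(d(n)/2) = 1900^(18/2)
Product = 322687697779000000000000000000


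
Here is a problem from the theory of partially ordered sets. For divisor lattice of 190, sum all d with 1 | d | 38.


Interval [1,38] in divisors of 190: [1, 2, 19, 38]
Sum = 60


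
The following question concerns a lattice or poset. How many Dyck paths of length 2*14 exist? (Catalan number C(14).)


C(n) = C(2n, n) / (n+1).
C(28, 14) = 40116600
C(14) = 40116600 / 15 = 2674440


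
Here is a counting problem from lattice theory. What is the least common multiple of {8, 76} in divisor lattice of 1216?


In a divisor lattice, join = lcm (least common multiple).
Compute lcm iteratively: start with first element, then lcm(current, next).
Elements: [8, 76]
lcm(8,76) = 152
Final lcm = 152


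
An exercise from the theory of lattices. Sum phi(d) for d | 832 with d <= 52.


Divisors of 832 up to 52: [1, 2, 4, 8, 13, 16, 26, 32, 52]
phi values: [1, 1, 2, 4, 12, 8, 12, 16, 24]
Sum = 80


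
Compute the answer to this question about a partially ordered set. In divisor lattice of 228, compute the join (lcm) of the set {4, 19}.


In a divisor lattice, join = lcm (least common multiple).
Compute lcm iteratively: start with first element, then lcm(current, next).
Elements: [4, 19]
lcm(4,19) = 76
Final lcm = 76


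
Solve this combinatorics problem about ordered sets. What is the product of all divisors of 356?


Divisors of 356: [1, 2, 4, 89, 178, 356]
Product = n^(d(n)/2) = 356^(6/2)
Product = 45118016


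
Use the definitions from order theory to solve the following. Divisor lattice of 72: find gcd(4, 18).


In a divisor lattice, meet = gcd (greatest common divisor).
By Euclidean algorithm or factoring: gcd(4,18) = 2


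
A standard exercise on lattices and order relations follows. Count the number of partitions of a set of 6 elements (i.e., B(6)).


B(n) = number of set partitions of an n-element set.
B(n) satisfies the recurrence: B(n+1) = sum_k C(n,k)*B(k).
B(6) = 203


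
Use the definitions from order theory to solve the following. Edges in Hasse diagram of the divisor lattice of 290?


A cover relation a -< b holds when a < b with no c strictly between.
Cover relations:
  1 -< 2
  1 -< 5
  1 -< 29
  2 -< 10
  2 -< 58
  5 -< 10
  5 -< 145
  10 -< 290
  ...4 more
Total: 12


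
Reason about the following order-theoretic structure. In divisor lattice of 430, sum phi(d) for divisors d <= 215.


Divisors of 430 up to 215: [1, 2, 5, 10, 43, 86, 215]
phi values: [1, 1, 4, 4, 42, 42, 168]
Sum = 262
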